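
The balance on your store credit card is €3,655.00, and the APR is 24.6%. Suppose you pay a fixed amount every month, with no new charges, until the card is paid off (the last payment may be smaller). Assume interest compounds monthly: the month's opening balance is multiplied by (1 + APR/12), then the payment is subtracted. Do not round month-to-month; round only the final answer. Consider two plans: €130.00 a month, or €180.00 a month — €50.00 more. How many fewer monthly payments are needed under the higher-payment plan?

16 fewer payments

Monthly rate r = 24.6%/12 = 2.05% = 0.0205.
At €130.00/mo: n = ⌈−ln(1 − rB₀/P)/ln(1+r)⌉ = 43 payments (last €42.51); total interest = total paid − €3,655.00 = €1,847.51.
At €180.00/mo: 27 payments (last €95.33); total interest €1,120.33.
Payments saved = 43 − 27 = 16.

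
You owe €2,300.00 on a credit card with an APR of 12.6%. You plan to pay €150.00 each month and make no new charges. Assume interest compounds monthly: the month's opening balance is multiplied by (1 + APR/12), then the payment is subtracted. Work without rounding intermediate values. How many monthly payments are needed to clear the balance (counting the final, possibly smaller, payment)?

17 payments

Monthly rate r = 12.6%/12 = 1.05% = 0.0105.
Recurrence: B ← B·(1+r) − €150.00.
Month 1: interest €24.15; balance after payment €2,174.15.
Month 2: interest €22.83; balance after payment €2,046.98.
Closed form: n = −ln(1 − rB₀/P)/ln(1+r) = −ln(0.839)/ln(1.0105) ≈ 16.806, so the balance reaches zero during payment 17.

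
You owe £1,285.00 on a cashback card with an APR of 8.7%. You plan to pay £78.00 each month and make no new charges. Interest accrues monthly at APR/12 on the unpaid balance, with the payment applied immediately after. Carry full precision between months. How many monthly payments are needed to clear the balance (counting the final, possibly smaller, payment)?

18 payments

Monthly rate r = 8.7%/12 = 0.725% = 0.00725.
Recurrence: B ← B·(1+r) − £78.00.
Month 1: interest £9.32; balance after payment £1,216.32.
Month 2: interest £8.82; balance after payment £1,147.13.
Closed form: n = −ln(1 − rB₀/P)/ln(1+r) = −ln(0.88056)/ln(1.00725) ≈ 17.608, so the balance reaches zero during payment 18.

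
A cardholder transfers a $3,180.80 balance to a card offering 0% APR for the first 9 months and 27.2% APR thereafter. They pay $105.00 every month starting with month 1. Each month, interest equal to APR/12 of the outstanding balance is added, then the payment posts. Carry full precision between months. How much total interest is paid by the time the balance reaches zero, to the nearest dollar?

$852

Promo months 1–9 at r₀ = 0%/12 = 0; months 10+ at r₁ = 27.2%/12 = 0.0226667.
After month 9 (no interest yet): B = $3,180.80 − 9·$105.00 = $2,235.80.
Then at r₁ with $105.00/mo: n₂ = −ln(1 − r₁·B/P)/ln(1+r₁) ≈ 29.40 → 30 more payments.
Total paid = 38·$105.00 + $42.63 = $4,032.63; interest = $4,032.63 − $3,180.80 = $851.83.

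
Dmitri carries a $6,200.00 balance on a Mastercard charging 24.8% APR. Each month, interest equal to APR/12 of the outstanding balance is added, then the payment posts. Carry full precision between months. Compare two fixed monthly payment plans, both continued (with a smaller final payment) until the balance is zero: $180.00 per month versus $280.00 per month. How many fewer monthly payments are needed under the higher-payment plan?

31 fewer payments

Monthly rate r = 24.8%/12 = 2.06667% = 0.0206667.
At $180.00/mo: n = ⌈−ln(1 − rB₀/P)/ln(1+r)⌉ = 61 payments (last $149.15); total interest = total paid − $6,200.00 = $4,749.15.
At $280.00/mo: 30 payments (last $254.32); total interest $2,174.32.
Payments saved = 61 − 30 = 31.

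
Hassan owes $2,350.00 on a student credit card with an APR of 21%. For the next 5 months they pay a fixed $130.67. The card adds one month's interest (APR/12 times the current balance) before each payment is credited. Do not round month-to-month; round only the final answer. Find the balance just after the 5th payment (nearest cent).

Monthly rate r = 21%/12 = 1.75% = 0.0175.
Each month: B ← B·(1+r) − $130.67.
Month 1: interest $41.13; balance after payment $2,260.45.
Month 2: interest $39.56; balance after payment $2,169.34.
Month 3: interest $37.96; balance after payment $2,076.64.
Month 4: interest $36.34; balance after payment $1,982.31.
Month 5: interest $34.69; balance after payment $1,886.33.

$1,886.33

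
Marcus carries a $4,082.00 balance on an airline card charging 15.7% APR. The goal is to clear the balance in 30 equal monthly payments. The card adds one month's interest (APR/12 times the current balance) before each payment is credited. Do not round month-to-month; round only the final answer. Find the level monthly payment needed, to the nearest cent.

$165.39

Monthly rate r = 15.7%/12 = 1.30833% = 0.0130833.
Level-payment amortization: P = B₀·r / (1 − (1+r)^(−n)) = 4082.00·0.0130833 / (1 − 1.01308^(−30)).
Denominator 1 − (1+r)^(−30) = 0.322912369.
P = 53.4062 / 0.322912369 ≈ 165.39.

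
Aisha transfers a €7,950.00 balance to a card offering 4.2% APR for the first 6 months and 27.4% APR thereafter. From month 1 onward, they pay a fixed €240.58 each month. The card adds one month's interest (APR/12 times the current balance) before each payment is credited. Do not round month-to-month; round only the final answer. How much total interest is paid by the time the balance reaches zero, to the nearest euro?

€4,156

Promo months 1–6 at r₀ = 4.2%/12 = 0.0035; months 7+ at r₁ = 27.4%/12 = 0.0228333.
After month 6: iterate B ← B·(1+r₀) − €240.58 for 6 months → €6,662.25.
Then at r₁ with €240.58/mo: n₂ = −ln(1 − r₁·B/P)/ln(1+r₁) ≈ 44.32 → 45 more payments.
Total paid = 50·€240.58 + €76.77 = €12,105.77; interest = €12,105.77 − €7,950.00 = €4,155.77.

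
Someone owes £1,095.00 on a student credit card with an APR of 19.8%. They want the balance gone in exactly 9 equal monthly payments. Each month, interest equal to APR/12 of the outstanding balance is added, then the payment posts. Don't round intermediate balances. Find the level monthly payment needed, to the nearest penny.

£131.92

Monthly rate r = 19.8%/12 = 1.65% = 0.0165.
Level-payment amortization: P = B₀·r / (1 − (1+r)^(−n)) = 1095.00·0.0165 / (1 − 1.0165^(−9)).
Denominator 1 − (1+r)^(−9) = 0.136954777.
P = 18.0675 / 0.136954777 ≈ 131.92.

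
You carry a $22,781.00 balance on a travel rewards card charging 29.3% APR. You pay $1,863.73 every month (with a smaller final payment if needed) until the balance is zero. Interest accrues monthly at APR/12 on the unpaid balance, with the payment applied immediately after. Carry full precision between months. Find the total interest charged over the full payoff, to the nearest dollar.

$4,609

Monthly rate r = 29.3%/12 = 2.44167% = 0.0244167.
Payoff takes n = ⌈−ln(1 − rB₀/P)/ln(1+r)⌉ = ⌈14.694⌉ = 15 payments; the last is $1,298.13.
Total paid = 14·$1,863.73 + $1,298.13 = $27,390.35.
Total interest = total paid − principal = $27,390.35 − $22,781.00 = $4,609.35.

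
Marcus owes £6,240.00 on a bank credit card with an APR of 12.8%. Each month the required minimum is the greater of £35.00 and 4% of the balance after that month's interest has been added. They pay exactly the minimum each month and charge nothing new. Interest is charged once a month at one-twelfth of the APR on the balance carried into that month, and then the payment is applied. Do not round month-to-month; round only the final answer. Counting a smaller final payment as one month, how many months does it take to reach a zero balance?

Monthly rate r = 12.8%/12 = 1.06667% = 0.0106667.
While 4% of the post-interest balance exceeds £35.00, each month B ← (B·(1+r))·(1 − 0.04), i.e. B shrinks by the factor (1+r)·0.96 = 0.97024.
This holds for months 1–66. Entering month 67 the balance is £849.59; 4% of the post-interest balance is now below £35.00, so the flat £35.00 minimum applies from here.
From month 67 a fixed £35.00 at rate r clears £849.59 in 29 more payments. Total: 66 + 29 = 95 months.

95 months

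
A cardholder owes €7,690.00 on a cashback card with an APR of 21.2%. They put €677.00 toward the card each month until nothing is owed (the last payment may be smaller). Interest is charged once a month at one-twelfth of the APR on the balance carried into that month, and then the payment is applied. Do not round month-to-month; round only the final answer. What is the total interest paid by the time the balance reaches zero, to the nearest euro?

Monthly rate r = 21.2%/12 = 1.76667% = 0.0176667.
Payoff takes n = ⌈−ln(1 − rB₀/P)/ln(1+r)⌉ = ⌈12.790⌉ = 13 payments; the last is €535.93.
Total paid = 12·€677.00 + €535.93 = €8,659.93.
Total interest = total paid − principal = €8,659.93 − €7,690.00 = €969.93.

€970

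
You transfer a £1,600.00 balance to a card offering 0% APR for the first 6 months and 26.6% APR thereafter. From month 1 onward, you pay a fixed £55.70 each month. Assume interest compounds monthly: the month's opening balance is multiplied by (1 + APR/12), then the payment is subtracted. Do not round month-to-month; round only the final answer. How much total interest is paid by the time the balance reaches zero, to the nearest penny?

£514.28

Promo months 1–6 at r₀ = 0%/12 = 0; months 7+ at r₁ = 26.6%/12 = 0.0221667.
After month 6 (no interest yet): B = £1,600.00 − 6·£55.70 = £1,265.80.
Then at r₁ with £55.70/mo: n₂ = −ln(1 − r₁·B/P)/ln(1+r₁) ≈ 31.96 → 32 more payments.
Total paid = 37·£55.70 + £53.38 = £2,114.28; interest = £2,114.28 − £1,600.00 = £514.28.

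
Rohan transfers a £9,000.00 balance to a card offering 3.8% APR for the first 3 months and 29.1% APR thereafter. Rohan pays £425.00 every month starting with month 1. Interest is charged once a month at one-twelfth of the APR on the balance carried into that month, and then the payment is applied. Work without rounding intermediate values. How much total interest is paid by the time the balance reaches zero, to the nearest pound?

Promo months 1–3 at r₀ = 3.8%/12 = 0.00316667; months 4+ at r₁ = 29.1%/12 = 0.02425.
After month 3: iterate B ← B·(1+r₀) − £425.00 for 3 months → £7,806.73.
Then at r₁ with £425.00/mo: n₂ = −ln(1 − r₁·B/P)/ln(1+r₁) ≈ 24.61 → 25 more payments.
Total paid = 27·£425.00 + £258.94 = £11,733.94; interest = £11,733.94 − £9,000.00 = £2,733.94.

£2,734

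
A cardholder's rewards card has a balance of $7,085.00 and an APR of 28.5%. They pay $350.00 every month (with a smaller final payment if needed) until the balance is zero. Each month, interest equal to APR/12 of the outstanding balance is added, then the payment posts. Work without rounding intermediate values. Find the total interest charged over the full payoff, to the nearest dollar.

$2,688

Monthly rate r = 28.5%/12 = 2.375% = 0.02375.
Payoff takes n = ⌈−ln(1 − rB₀/P)/ln(1+r)⌉ = ⌈27.922⌉ = 28 payments; the last is $323.13.
Total paid = 27·$350.00 + $323.13 = $9,773.13.
Total interest = total paid − principal = $9,773.13 − $7,085.00 = $2,688.13.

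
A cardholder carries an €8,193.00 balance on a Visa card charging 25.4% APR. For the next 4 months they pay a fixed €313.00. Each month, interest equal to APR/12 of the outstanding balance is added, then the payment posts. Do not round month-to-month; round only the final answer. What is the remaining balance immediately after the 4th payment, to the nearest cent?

Monthly rate r = 25.4%/12 = 2.11667% = 0.0211667.
Each month: B ← B·(1+r) − €313.00.
Month 1: interest €173.42; balance after payment €8,053.42.
Month 2: interest €170.46; balance after payment €7,910.88.
Month 3: interest €167.45; balance after payment €7,765.33.
Month 4: interest €164.37; balance after payment €7,616.70.

€7,616.70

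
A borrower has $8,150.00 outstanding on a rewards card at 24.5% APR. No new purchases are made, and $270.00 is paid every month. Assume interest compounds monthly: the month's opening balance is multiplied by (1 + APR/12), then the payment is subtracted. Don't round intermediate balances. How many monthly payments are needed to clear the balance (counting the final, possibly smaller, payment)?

Monthly rate r = 24.5%/12 = 2.04167% = 0.0204167.
Recurrence: B ← B·(1+r) − $270.00.
Month 1: interest $166.40; balance after payment $8,046.40.
Month 2: interest $164.28; balance after payment $7,940.68.
Closed form: n = −ln(1 − rB₀/P)/ln(1+r) = −ln(0.38372)/ln(1.02042) ≈ 47.392, so the balance reaches zero during payment 48.

48 months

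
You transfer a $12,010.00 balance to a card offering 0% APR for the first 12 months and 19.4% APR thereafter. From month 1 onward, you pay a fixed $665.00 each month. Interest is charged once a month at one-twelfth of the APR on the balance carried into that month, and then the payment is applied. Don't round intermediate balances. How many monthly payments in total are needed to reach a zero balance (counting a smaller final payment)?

Promo months 1–12 at r₀ = 0%/12 = 0; months 13+ at r₁ = 19.4%/12 = 0.0161667.
After month 12 (no interest yet): B = $12,010.00 − 12·$665.00 = $4,030.00.
Then at r₁ with $665.00/mo: n₂ = −ln(1 − r₁·B/P)/ln(1+r₁) ≈ 6.43 → 7 more payments.

19 payments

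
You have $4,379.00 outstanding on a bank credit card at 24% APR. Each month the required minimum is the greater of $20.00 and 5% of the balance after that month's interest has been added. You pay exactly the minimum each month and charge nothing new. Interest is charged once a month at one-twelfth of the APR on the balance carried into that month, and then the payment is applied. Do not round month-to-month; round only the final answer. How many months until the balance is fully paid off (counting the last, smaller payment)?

102 months

Monthly rate r = 24%/12 = 2% = 0.02.
While 5% of the post-interest balance exceeds $20.00, each month B ← (B·(1+r))·(1 − 0.05), i.e. B shrinks by the factor (1+r)·0.95 = 0.969.
This holds for months 1–77. Entering month 78 the balance is $387.53; 5% of the post-interest balance is now below $20.00, so the flat $20.00 minimum applies from here.
From month 78 a fixed $20.00 at rate r clears $387.53 in 25 more payments. Total: 77 + 25 = 102 months.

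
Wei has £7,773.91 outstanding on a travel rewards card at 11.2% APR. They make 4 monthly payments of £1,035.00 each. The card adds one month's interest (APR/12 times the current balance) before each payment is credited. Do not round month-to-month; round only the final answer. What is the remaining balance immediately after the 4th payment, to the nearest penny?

£3,869.90

Monthly rate r = 11.2%/12 = 0.933333% = 0.00933333.
Each month: B ← B·(1+r) − £1,035.00.
Month 1: interest £72.56; balance after payment £6,811.47.
Month 2: interest £63.57; balance after payment £5,840.04.
Month 3: interest £54.51; balance after payment £4,859.55.
Month 4: interest £45.36; balance after payment £3,869.90.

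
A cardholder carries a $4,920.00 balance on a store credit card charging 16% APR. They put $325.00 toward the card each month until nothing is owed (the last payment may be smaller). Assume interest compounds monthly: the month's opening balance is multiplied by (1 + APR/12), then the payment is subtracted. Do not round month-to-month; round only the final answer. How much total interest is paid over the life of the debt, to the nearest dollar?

$612

Monthly rate r = 16%/12 = 1.33333% = 0.0133333.
Payoff takes n = ⌈−ln(1 − rB₀/P)/ln(1+r)⌉ = ⌈17.022⌉ = 18 payments; the last is $7.04.
Total paid = 17·$325.00 + $7.04 = $5,532.04.
Total interest = total paid − principal = $5,532.04 − $4,920.00 = $612.04.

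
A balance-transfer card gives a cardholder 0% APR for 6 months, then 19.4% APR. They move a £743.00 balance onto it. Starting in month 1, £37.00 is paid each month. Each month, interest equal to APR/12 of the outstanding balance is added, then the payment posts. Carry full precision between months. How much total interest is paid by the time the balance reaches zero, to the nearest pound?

Promo months 1–6 at r₀ = 0%/12 = 0; months 7+ at r₁ = 19.4%/12 = 0.0161667.
After month 6 (no interest yet): B = £743.00 − 6·£37.00 = £521.00.
Then at r₁ with £37.00/mo: n₂ = −ln(1 − r₁·B/P)/ln(1+r₁) ≈ 16.11 → 17 more payments.
Total paid = 22·£37.00 + £3.98 = £817.98; interest = £817.98 − £743.00 = £74.98.

£75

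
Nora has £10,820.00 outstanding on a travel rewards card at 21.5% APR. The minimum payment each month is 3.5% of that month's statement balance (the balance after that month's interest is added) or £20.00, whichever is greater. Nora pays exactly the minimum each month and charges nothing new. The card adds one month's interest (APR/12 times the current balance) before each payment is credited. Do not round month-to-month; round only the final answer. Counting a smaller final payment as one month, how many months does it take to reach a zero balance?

205 months

Monthly rate r = 21.5%/12 = 1.79167% = 0.0179167.
While 3.5% of the post-interest balance exceeds £20.00, each month B ← (B·(1+r))·(1 − 0.035), i.e. B shrinks by the factor (1+r)·0.965 = 0.98229.
This holds for months 1–166. Entering month 167 the balance is £557.17; 3.5% of the post-interest balance is now below £20.00, so the flat £20.00 minimum applies from here.
From month 167 a fixed £20.00 at rate r clears £557.17 in 39 more payments. Total: 166 + 39 = 205 months.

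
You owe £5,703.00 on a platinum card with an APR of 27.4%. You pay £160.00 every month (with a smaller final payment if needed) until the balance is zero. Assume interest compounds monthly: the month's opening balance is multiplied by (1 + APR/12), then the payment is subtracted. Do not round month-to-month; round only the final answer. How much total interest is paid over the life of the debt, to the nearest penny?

Monthly rate r = 27.4%/12 = 2.28333% = 0.0228333.
Payoff takes n = ⌈−ln(1 − rB₀/P)/ln(1+r)⌉ = ⌈74.470⌉ = 75 payments; the last is £75.72.
Total paid = 74·£160.00 + £75.72 = £11,915.72.
Total interest = total paid − principal = £11,915.72 − £5,703.00 = £6,212.72.

£6,212.72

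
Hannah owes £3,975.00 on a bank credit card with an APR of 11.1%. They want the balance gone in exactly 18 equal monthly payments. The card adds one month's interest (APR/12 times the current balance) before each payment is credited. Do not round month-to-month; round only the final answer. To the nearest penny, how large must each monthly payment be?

Monthly rate r = 11.1%/12 = 0.925% = 0.00925.
Level-payment amortization: P = B₀·r / (1 − (1+r)^(−n)) = 3975.00·0.00925 / (1 − 1.00925^(−18)).
Denominator 1 − (1+r)^(−18) = 0.152728975.
P = 36.7687 / 0.152728975 ≈ 240.75.

£240.75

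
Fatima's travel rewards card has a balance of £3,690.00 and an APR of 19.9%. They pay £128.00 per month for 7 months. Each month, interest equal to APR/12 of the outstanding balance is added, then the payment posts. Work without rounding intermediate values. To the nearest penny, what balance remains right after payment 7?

£3,198.43

Monthly rate r = 19.9%/12 = 1.65833% = 0.0165833.
Each month: B ← B·(1+r) − £128.00.
Month 1: interest £61.19; balance after payment £3,623.19.
Month 2: interest £60.08; balance after payment £3,555.28.
Month 3: interest £58.96; balance after payment £3,486.24.
Month 4: interest £57.81; balance after payment £3,416.05.
Month 5: interest £56.65; balance after payment £3,344.70.
Month 6: interest £55.47; balance after payment £3,272.16.
Month 7: interest £54.26; balance after payment £3,198.43.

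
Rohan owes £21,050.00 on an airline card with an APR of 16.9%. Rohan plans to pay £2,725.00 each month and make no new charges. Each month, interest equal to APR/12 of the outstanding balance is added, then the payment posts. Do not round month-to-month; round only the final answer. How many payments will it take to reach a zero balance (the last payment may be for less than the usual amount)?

9 payments

Monthly rate r = 16.9%/12 = 1.40833% = 0.0140833.
Recurrence: B ← B·(1+r) − £2,725.00.
Month 1: interest £296.45; balance after payment £18,621.45.
Month 2: interest £262.25; balance after payment £16,158.71.
Closed form: n = −ln(1 − rB₀/P)/ln(1+r) = −ln(0.89121)/ln(1.01408) ≈ 8.236, so the balance reaches zero during payment 9.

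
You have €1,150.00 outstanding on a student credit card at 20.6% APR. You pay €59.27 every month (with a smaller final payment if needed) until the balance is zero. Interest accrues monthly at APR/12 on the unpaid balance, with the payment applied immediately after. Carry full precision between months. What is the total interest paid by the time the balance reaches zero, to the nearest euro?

Monthly rate r = 20.6%/12 = 1.71667% = 0.0171667.
Payoff takes n = ⌈−ln(1 − rB₀/P)/ln(1+r)⌉ = ⌈23.799⌉ = 24 payments; the last is €47.45.
Total paid = 23·€59.27 + €47.45 = €1,410.66.
Total interest = total paid − principal = €1,410.66 − €1,150.00 = €260.66.

€261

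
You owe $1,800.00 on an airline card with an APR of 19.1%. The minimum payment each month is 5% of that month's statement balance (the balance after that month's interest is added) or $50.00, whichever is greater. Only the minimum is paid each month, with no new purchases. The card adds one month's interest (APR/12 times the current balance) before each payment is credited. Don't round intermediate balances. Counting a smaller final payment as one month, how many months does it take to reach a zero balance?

41 months

Monthly rate r = 19.1%/12 = 1.59167% = 0.0159167.
While 5% of the post-interest balance exceeds $50.00, each month B ← (B·(1+r))·(1 − 0.05), i.e. B shrinks by the factor (1+r)·0.95 = 0.96512.
This holds for months 1–18. Entering month 19 the balance is $950.04; 5% of the post-interest balance is now below $50.00, so the flat $50.00 minimum applies from here.
From month 19 a fixed $50.00 at rate r clears $950.04 in 23 more payments. Total: 18 + 23 = 41 months.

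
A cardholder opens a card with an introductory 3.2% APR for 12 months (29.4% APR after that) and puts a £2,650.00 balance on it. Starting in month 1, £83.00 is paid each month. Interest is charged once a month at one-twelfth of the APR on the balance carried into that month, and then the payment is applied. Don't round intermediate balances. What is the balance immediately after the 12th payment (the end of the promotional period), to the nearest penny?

£1,725.32

Promo months 1–12 at r₀ = 3.2%/12 = 0.00266667; months 13+ at r₁ = 29.4%/12 = 0.0245.
After month 12: iterate B ← B·(1+r₀) − £83.00 for 12 months → £1,725.32.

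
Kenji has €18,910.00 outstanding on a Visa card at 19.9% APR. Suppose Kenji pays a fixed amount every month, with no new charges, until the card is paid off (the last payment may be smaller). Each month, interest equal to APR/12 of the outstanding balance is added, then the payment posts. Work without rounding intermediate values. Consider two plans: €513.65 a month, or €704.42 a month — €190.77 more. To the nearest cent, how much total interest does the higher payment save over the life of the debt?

Monthly rate r = 19.9%/12 = 1.65833% = 0.0165833.
At €513.65/mo: n = ⌈−ln(1 − rB₀/P)/ln(1+r)⌉ = 58 payments (last €170.55); total interest = total paid − €18,910.00 = €10,538.60.
At €704.42/mo: 36 payments (last €576.81); total interest €6,321.51.
Interest saved = €10,538.60 − €6,321.51 = €4,217.09.

€4,217.09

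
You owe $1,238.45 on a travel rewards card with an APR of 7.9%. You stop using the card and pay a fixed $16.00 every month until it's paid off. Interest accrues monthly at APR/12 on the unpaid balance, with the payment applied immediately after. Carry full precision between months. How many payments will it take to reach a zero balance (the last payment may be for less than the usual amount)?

Monthly rate r = 7.9%/12 = 0.658333% = 0.00658333.
Recurrence: B ← B·(1+r) − $16.00.
Month 1: interest $8.15; balance after payment $1,230.60.
Month 2: interest $8.10; balance after payment $1,222.70.
Closed form: n = −ln(1 − rB₀/P)/ln(1+r) = −ln(0.49043)/ln(1.00658) ≈ 108.580, so the balance reaches zero during payment 109.

109 months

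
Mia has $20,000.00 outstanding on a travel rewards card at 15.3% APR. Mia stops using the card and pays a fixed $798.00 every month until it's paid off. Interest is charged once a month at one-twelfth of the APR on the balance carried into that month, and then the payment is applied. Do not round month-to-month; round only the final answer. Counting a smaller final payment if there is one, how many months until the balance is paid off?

31 payments

Monthly rate r = 15.3%/12 = 1.275% = 0.01275.
Recurrence: B ← B·(1+r) − $798.00.
Month 1: interest $255.00; balance after payment $19,457.00.
Month 2: interest $248.08; balance after payment $18,907.08.
Closed form: n = −ln(1 − rB₀/P)/ln(1+r) = −ln(0.68045)/ln(1.01275) ≈ 30.388, so the balance reaches zero during payment 31.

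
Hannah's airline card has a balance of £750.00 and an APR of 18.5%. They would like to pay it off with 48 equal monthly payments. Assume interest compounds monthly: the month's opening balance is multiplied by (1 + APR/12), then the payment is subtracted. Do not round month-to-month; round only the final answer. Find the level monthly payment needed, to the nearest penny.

£22.23

Monthly rate r = 18.5%/12 = 1.54167% = 0.0154167.
Level-payment amortization: P = B₀·r / (1 − (1+r)^(−n)) = 750.00·0.0154167 / (1 − 1.01542^(−48)).
Denominator 1 − (1+r)^(−48) = 0.52018458.
P = 11.5625 / 0.52018458 ≈ 22.23.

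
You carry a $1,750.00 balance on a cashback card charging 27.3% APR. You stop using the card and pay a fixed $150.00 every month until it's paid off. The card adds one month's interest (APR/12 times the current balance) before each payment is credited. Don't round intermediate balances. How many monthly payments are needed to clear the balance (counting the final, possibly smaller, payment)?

14 payments

Monthly rate r = 27.3%/12 = 2.275% = 0.02275.
Recurrence: B ← B·(1+r) − $150.00.
Month 1: interest $39.81; balance after payment $1,639.81.
Month 2: interest $37.31; balance after payment $1,527.12.
Closed form: n = −ln(1 − rB₀/P)/ln(1+r) = −ln(0.73458)/ln(1.02275) ≈ 13.712, so the balance reaches zero during payment 14.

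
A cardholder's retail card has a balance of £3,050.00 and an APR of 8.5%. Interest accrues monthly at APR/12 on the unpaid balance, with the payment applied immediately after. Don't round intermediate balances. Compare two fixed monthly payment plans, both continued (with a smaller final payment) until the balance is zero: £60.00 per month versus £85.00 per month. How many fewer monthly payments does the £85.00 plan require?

Monthly rate r = 8.5%/12 = 0.708333% = 0.00708333.
At £60.00/mo: n = ⌈−ln(1 − rB₀/P)/ln(1+r)⌉ = 64 payments (last £14.65); total interest = total paid − £3,050.00 = £744.65.
At £85.00/mo: 42 payments (last £46.56); total interest £481.56.
Payments saved = 64 − 42 = 22.

22 fewer payments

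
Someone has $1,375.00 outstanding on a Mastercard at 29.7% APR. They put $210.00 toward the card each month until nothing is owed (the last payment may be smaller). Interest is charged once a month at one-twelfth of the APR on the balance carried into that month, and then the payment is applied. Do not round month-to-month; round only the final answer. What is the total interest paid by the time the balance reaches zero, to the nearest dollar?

Monthly rate r = 29.7%/12 = 2.475% = 0.02475.
Payoff takes n = ⌈−ln(1 − rB₀/P)/ln(1+r)⌉ = ⌈7.232⌉ = 8 payments; the last is $49.08.
Total paid = 7·$210.00 + $49.08 = $1,519.08.
Total interest = total paid − principal = $1,519.08 − $1,375.00 = $144.08.

$144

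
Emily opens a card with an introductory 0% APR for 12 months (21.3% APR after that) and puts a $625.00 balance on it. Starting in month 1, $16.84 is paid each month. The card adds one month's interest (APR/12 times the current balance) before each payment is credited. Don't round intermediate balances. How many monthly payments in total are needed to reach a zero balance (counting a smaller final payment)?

Promo months 1–12 at r₀ = 0%/12 = 0; months 13+ at r₁ = 21.3%/12 = 0.01775.
After month 12 (no interest yet): B = $625.00 − 12·$16.84 = $422.92.
Then at r₁ with $16.84/mo: n₂ = −ln(1 − r₁·B/P)/ln(1+r₁) ≈ 33.54 → 34 more payments.

46 months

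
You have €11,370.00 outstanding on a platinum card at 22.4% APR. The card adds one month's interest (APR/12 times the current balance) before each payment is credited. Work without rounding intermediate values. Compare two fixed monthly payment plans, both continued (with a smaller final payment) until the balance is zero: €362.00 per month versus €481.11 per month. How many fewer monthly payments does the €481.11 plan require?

16 fewer payments

Monthly rate r = 22.4%/12 = 1.86667% = 0.0186667.
At €362.00/mo: n = ⌈−ln(1 − rB₀/P)/ln(1+r)⌉ = 48 payments (last €262.26); total interest = total paid − €11,370.00 = €5,906.26.
At €481.11/mo: 32 payments (last €223.15); total interest €3,767.56.
Payments saved = 48 − 32 = 16.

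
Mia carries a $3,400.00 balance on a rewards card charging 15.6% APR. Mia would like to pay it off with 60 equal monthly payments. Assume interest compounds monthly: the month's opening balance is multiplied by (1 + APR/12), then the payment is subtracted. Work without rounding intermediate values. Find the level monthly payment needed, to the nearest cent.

Monthly rate r = 15.6%/12 = 1.3% = 0.013.
Level-payment amortization: P = B₀·r / (1 − (1+r)^(−n)) = 3400.00·0.013 / (1 − 1.013^(−60)).
Denominator 1 − (1+r)^(−60) = 0.539284018.
P = 44.2 / 0.539284018 ≈ 81.96.

$81.96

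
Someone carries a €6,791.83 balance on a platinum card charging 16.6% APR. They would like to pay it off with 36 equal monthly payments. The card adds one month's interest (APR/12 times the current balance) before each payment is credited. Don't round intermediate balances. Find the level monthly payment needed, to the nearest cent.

€240.80

Monthly rate r = 16.6%/12 = 1.38333% = 0.0138333.
Level-payment amortization: P = B₀·r / (1 − (1+r)^(−n)) = 6791.83·0.0138333 / (1 − 1.01383^(−36)).
Denominator 1 − (1+r)^(−36) = 0.390177251.
P = 93.9536 / 0.390177251 ≈ 240.80.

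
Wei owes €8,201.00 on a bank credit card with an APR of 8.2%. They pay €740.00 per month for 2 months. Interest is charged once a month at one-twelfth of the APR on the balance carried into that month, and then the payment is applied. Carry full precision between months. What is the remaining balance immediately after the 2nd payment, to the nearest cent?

€6,828.41

Monthly rate r = 8.2%/12 = 0.683333% = 0.00683333.
Each month: B ← B·(1+r) − €740.00.
Month 1: interest €56.04; balance after payment €7,517.04.
Month 2: interest €51.37; balance after payment €6,828.41.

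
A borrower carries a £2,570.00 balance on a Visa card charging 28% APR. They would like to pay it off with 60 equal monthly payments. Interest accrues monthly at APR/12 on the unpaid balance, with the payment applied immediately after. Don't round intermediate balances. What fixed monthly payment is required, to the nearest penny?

£80.02

Monthly rate r = 28%/12 = 2.33333% = 0.0233333.
Level-payment amortization: P = B₀·r / (1 − (1+r)^(−n)) = 2570.00·0.0233333 / (1 − 1.02333^(−60)).
Denominator 1 − (1+r)^(−60) = 0.749404796.
P = 59.9667 / 0.749404796 ≈ 80.02.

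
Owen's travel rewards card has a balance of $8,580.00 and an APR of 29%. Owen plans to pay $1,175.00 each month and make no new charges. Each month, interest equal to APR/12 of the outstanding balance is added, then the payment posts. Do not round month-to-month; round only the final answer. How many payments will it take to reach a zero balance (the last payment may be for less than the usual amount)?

Monthly rate r = 29%/12 = 2.41667% = 0.0241667.
Recurrence: B ← B·(1+r) − $1,175.00.
Month 1: interest $207.35; balance after payment $7,612.35.
Month 2: interest $183.97; balance after payment $6,621.32.
Closed form: n = −ln(1 − rB₀/P)/ln(1+r) = −ln(0.82353)/ln(1.02417) ≈ 8.131, so the balance reaches zero during payment 9.

9 payments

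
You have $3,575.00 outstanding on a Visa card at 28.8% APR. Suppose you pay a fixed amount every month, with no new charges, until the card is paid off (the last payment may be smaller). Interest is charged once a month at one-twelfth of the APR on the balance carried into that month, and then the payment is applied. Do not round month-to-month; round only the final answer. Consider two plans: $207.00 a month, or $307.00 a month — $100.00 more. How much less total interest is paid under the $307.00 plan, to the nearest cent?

$429.04

Monthly rate r = 28.8%/12 = 2.4% = 0.024.
At $207.00/mo: n = ⌈−ln(1 − rB₀/P)/ln(1+r)⌉ = 23 payments (last $118.55); total interest = total paid − $3,575.00 = $1,097.55.
At $307.00/mo: 14 payments (last $252.51); total interest $668.51.
Interest saved = $1,097.55 − $668.51 = $429.04.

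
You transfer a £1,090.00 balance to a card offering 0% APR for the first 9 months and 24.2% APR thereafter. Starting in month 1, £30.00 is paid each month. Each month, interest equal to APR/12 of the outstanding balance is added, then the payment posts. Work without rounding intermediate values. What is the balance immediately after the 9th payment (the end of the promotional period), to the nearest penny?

£820.00

Promo months 1–9 at r₀ = 0%/12 = 0; months 10+ at r₁ = 24.2%/12 = 0.0201667.
After month 9 (no interest yet): B = £1,090.00 − 9·£30.00 = £820.00.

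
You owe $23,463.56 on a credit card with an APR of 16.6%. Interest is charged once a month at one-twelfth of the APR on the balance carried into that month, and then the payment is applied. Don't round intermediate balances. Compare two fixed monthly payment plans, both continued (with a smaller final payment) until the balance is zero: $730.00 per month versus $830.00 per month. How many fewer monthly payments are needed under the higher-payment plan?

6 fewer payments

Monthly rate r = 16.6%/12 = 1.38333% = 0.0138333.
At $730.00/mo: n = ⌈−ln(1 − rB₀/P)/ln(1+r)⌉ = 43 payments (last $590.63); total interest = total paid − $23,463.56 = $7,787.07.
At $830.00/mo: 37 payments (last $87.99); total interest $6,504.43.
Payments saved = 43 − 37 = 6.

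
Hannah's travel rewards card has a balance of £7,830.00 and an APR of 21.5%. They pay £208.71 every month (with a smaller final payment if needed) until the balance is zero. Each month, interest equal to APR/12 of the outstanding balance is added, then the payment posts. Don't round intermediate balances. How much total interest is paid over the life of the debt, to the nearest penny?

Monthly rate r = 21.5%/12 = 1.79167% = 0.0179167.
Payoff takes n = ⌈−ln(1 − rB₀/P)/ln(1+r)⌉ = ⌈62.802⌉ = 63 payments; the last is £167.71.
Total paid = 62·£208.71 + £167.71 = £13,107.73.
Total interest = total paid − principal = £13,107.73 − £7,830.00 = £5,277.73.

£5,277.73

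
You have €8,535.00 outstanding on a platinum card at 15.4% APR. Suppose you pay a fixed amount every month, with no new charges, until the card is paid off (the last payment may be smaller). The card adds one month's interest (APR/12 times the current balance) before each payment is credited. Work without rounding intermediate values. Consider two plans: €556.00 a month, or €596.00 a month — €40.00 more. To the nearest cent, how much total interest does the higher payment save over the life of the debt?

€75.39

Monthly rate r = 15.4%/12 = 1.28333% = 0.0128333.
At €556.00/mo: n = ⌈−ln(1 − rB₀/P)/ln(1+r)⌉ = 18 payments (last €114.95); total interest = total paid − €8,535.00 = €1,031.95.
At €596.00/mo: 16 payments (last €551.56); total interest €956.56.
Interest saved = €1,031.95 − €956.56 = €75.39.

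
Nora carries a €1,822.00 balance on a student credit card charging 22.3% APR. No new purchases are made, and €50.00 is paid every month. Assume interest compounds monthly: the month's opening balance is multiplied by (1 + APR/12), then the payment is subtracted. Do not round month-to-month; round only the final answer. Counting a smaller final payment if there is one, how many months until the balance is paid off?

62 payments

Monthly rate r = 22.3%/12 = 1.85833% = 0.0185833.
Recurrence: B ← B·(1+r) − €50.00.
Month 1: interest €33.86; balance after payment €1,805.86.
Month 2: interest €33.56; balance after payment €1,789.42.
Closed form: n = −ln(1 − rB₀/P)/ln(1+r) = −ln(0.32282)/ln(1.01858) ≈ 61.406, so the balance reaches zero during payment 62.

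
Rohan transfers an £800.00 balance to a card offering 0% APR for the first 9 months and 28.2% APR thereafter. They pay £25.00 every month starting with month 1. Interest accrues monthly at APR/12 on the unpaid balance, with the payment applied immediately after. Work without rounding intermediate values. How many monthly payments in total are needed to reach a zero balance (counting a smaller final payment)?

43 payments

Promo months 1–9 at r₀ = 0%/12 = 0; months 10+ at r₁ = 28.2%/12 = 0.0235.
After month 9 (no interest yet): B = £800.00 − 9·£25.00 = £575.00.
Then at r₁ with £25.00/mo: n₂ = −ln(1 − r₁·B/P)/ln(1+r₁) ≈ 33.48 → 34 more payments.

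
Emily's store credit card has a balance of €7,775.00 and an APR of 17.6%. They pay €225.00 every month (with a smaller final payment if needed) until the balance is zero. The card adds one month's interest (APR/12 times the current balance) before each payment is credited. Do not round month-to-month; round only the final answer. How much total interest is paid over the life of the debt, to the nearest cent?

Monthly rate r = 17.6%/12 = 1.46667% = 0.0146667.
Payoff takes n = ⌈−ln(1 − rB₀/P)/ln(1+r)⌉ = ⌈48.548⌉ = 49 payments; the last is €123.77.
Total paid = 48·€225.00 + €123.77 = €10,923.77.
Total interest = total paid − principal = €10,923.77 − €7,775.00 = €3,148.77.

€3,148.77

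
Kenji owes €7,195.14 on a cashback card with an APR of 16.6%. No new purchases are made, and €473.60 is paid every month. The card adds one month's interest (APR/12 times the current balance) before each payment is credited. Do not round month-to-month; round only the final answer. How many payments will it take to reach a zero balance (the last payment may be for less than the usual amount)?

Monthly rate r = 16.6%/12 = 1.38333% = 0.0138333.
Recurrence: B ← B·(1+r) − €473.60.
Month 1: interest €99.53; balance after payment €6,821.07.
Month 2: interest €94.36; balance after payment €6,441.83.
Closed form: n = −ln(1 − rB₀/P)/ln(1+r) = −ln(0.78984)/ln(1.01383) ≈ 17.173, so the balance reaches zero during payment 18.

18 months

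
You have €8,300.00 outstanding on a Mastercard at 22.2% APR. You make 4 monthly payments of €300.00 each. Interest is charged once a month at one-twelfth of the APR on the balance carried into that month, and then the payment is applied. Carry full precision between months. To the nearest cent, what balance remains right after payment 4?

Monthly rate r = 22.2%/12 = 1.85% = 0.0185.
Each month: B ← B·(1+r) − €300.00.
Month 1: interest €153.55; balance after payment €8,153.55.
Month 2: interest €150.84; balance after payment €8,004.39.
Month 3: interest €148.08; balance after payment €7,852.47.
Month 4: interest €145.27; balance after payment €7,697.74.

€7,697.74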